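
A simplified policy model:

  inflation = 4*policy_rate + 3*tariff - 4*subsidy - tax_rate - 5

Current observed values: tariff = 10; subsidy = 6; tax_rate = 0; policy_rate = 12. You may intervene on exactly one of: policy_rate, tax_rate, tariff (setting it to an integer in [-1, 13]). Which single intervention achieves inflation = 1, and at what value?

set policy_rate = 0

Intervening on policy_rate: with other inputs at their observed values, inflation = 4*policy_rate + 1. Solving for 1 gives policy_rate = 0, within [-1, 13].
Intervening on tax_rate: inflation = -tax_rate + 49. Reaching 1 requires tax_rate = 48, outside [-1, 13].
Intervening on tariff: inflation = 3*tariff + 19. Reaching 1 requires tariff = -6, outside [-1, 13].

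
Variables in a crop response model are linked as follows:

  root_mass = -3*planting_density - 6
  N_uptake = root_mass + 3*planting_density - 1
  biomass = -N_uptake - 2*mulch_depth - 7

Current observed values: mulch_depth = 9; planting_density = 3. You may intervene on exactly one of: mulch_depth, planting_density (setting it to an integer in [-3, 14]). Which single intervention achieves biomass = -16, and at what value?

Intervening on mulch_depth: with other inputs at their observed values, biomass = -2*mulch_depth. Solving for -16 gives mulch_depth = 8, within [-3, 14].
Intervening on planting_density: the paths from planting_density to biomass cancel (net effect zero), leaving biomass = -18; -16 is unreachable this way.

set mulch_depth = 8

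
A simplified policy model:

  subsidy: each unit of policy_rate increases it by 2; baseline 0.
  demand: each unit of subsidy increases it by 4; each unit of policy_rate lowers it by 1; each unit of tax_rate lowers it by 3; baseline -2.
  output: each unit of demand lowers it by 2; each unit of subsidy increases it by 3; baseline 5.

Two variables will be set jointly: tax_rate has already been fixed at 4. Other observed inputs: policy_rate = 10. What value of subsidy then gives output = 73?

subsidy = -4

With tax_rate held at 4:
Intervening on subsidy fixes its value directly, overriding its dependence on policy_rate.
Substituting into the demand equation gives demand = 4*subsidy - 24.
This gives output = -5*subsidy + 53.
Solve -5*subsidy + 53 = 73: subsidy = (73 - 53) / -5 = -4.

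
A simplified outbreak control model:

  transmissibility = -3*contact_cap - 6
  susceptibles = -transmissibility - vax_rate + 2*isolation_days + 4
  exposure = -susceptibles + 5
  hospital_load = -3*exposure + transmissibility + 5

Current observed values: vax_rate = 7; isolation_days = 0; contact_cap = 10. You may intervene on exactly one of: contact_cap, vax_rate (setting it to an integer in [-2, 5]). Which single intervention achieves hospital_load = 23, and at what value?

set contact_cap = 5

Intervening on contact_cap: with other inputs at their observed values, hospital_load = 6*contact_cap - 7. Solving for 23 gives contact_cap = 5, within [-2, 5].
Intervening on vax_rate: hospital_load = -3*vax_rate + 74. Reaching 23 requires vax_rate = 17, outside [-2, 5].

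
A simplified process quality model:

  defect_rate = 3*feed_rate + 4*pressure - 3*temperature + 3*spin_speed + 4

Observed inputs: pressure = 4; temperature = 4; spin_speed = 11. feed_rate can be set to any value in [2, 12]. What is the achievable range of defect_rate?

47 to 77

Substituting into the defect_rate equation gives defect_rate = 3*feed_rate + 41.
Linear in feed_rate, so extremes are at the endpoints: feed_rate = 2 gives defect_rate = 47; feed_rate = 12 gives defect_rate = 77.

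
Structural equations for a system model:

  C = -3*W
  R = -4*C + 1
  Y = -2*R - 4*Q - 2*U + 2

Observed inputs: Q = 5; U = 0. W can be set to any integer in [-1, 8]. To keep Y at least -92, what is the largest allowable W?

Substituting into the R equation gives R = 12*W + 1.
Substituting into the Y equation gives Y = -24*W - 20.
Require -24*W - 20 ≥ -92, so W ≤ 3.
The largest integer in [-1, 8] satisfying this is 3.

W = 3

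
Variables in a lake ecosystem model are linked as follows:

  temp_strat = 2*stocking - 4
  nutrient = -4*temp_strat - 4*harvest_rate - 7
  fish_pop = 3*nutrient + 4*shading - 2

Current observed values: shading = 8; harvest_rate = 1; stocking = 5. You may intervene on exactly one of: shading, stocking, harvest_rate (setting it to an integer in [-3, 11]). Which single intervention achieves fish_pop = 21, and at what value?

Intervening on shading: fish_pop = 4*shading - 107. Reaching 21 requires shading = 32, outside [-3, 11].
Intervening on stocking: with other inputs at their observed values, fish_pop = -24*stocking + 45. Solving for 21 gives stocking = 1, within [-3, 11].
Intervening on harvest_rate: fish_pop = -12*harvest_rate - 63. Reaching 21 requires harvest_rate = -7, outside [-3, 11].

set stocking = 1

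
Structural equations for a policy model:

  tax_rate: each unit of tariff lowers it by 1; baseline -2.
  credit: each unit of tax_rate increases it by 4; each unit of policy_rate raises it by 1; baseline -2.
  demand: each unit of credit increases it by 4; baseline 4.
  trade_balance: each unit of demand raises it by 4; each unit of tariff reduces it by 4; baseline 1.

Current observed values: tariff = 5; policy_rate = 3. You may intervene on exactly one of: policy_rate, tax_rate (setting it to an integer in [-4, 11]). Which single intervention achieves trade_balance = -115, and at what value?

Intervening on policy_rate: trade_balance = 16*policy_rate - 483. Reaching -115 requires policy_rate = 23, outside [-4, 11].
Intervening on tax_rate: with other inputs at their observed values, trade_balance = 64*tax_rate + 13. Solving for -115 gives tax_rate = -2, within [-4, 11].

set tax_rate = -2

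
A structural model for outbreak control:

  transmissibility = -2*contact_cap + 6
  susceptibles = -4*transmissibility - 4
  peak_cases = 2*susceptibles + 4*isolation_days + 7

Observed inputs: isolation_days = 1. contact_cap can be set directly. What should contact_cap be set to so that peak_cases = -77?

Substituting into the susceptibles equation gives susceptibles = 8*contact_cap - 28.
peak_cases becomes 16*contact_cap - 45.
Solve 16*contact_cap - 45 = -77: contact_cap = (-77 + 45) / 16 = -2.

contact_cap = -2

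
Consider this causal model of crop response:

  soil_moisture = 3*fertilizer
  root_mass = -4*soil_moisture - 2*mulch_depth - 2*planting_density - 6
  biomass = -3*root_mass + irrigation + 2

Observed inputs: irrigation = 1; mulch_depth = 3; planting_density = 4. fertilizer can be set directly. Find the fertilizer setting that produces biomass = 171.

Substituting into the root_mass equation gives root_mass = -12*fertilizer - 20.
This gives biomass = 36*fertilizer + 63.
Solve 36*fertilizer + 63 = 171: fertilizer = (171 - 63) / 36 = 3.

fertilizer = 3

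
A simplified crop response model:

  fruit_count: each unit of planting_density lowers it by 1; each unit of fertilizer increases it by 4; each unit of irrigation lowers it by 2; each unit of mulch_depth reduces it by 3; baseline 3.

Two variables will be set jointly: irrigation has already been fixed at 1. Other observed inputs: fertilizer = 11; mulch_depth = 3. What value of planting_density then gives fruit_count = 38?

With irrigation held at 1:
Substituting into the fruit_count equation gives fruit_count = -planting_density + 36.
Solve -planting_density + 36 = 38: planting_density = (38 - 36) / -1 = -2.

planting_density = -2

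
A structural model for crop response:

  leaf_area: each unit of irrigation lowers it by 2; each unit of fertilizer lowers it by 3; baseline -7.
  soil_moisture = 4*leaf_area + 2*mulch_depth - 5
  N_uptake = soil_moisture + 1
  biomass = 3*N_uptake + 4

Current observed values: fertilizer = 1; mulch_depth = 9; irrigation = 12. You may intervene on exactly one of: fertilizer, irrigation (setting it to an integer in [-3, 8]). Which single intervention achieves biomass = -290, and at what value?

Intervening on fertilizer: with other inputs at their observed values, biomass = -36*fertilizer - 326. Solving for -290 gives fertilizer = -1, within [-3, 8].
Intervening on irrigation: biomass = -24*irrigation - 74. Reaching -290 requires irrigation = 9, outside [-3, 8].

set fertilizer = -1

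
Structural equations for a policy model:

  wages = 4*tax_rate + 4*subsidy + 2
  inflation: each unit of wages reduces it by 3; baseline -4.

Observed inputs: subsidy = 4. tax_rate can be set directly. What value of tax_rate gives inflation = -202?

tax_rate = 12

Substituting into the wages equation gives wages = 4*tax_rate + 18.
So inflation = -12*tax_rate - 58.
Solve -12*tax_rate - 58 = -202: tax_rate = (-202 + 58) / -12 = 12.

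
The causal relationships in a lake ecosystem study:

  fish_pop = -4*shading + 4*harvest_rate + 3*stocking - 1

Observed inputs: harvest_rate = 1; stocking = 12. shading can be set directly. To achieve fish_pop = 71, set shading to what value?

shading = -8

Substituting into the fish_pop equation gives fish_pop = -4*shading + 39.
Solve -4*shading + 39 = 71: shading = (71 - 39) / -4 = -8.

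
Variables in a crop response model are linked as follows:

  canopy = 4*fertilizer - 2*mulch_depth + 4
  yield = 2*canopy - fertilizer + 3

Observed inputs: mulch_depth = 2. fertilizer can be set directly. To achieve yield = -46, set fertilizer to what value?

fertilizer = -7

Substituting into the canopy equation gives canopy = 4*fertilizer.
So yield = 7*fertilizer + 3.
Solve 7*fertilizer + 3 = -46: fertilizer = (-46 - 3) / 7 = -7.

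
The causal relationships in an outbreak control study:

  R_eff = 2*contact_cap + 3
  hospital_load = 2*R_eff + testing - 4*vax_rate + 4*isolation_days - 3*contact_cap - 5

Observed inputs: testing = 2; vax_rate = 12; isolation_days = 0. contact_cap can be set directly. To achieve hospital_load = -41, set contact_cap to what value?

Substituting into the hospital_load equation gives hospital_load = contact_cap - 45.
Solve contact_cap - 45 = -41: contact_cap = (-41 + 45) / 1 = 4.

contact_cap = 4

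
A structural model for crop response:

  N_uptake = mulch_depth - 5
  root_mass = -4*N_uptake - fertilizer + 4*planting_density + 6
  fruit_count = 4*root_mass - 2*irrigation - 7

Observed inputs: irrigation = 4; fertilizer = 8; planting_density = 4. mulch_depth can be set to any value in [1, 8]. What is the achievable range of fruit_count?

-7 to 105

Substituting into the root_mass equation gives root_mass = -4*mulch_depth + 34.
Substituting into the fruit_count equation gives fruit_count = -16*mulch_depth + 121.
Linear in mulch_depth, so extremes are at the endpoints: mulch_depth = 1 gives fruit_count = 105; mulch_depth = 8 gives fruit_count = -7.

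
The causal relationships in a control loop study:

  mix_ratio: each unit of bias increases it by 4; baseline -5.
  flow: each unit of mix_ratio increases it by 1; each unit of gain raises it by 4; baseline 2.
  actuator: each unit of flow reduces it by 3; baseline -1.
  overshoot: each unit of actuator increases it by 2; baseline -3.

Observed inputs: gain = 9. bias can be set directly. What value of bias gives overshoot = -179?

Substituting into the flow equation gives flow = 4*bias + 33.
Substituting into the actuator equation gives actuator = -12*bias - 100.
Substituting into the overshoot equation gives overshoot = -24*bias - 203.
Solve -24*bias - 203 = -179: bias = (-179 + 203) / -24 = -1.

bias = -1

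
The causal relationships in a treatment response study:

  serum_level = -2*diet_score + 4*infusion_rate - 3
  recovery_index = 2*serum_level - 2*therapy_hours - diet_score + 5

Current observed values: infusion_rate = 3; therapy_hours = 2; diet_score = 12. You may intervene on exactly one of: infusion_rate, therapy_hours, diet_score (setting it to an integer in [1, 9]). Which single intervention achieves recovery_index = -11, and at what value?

set diet_score = 6

Intervening on infusion_rate: recovery_index = 8*infusion_rate - 65. Reaching -11 requires infusion_rate = 27/4, not an integer.
Intervening on therapy_hours: recovery_index = -2*therapy_hours - 37. Reaching -11 requires therapy_hours = -13, outside [1, 9].
Intervening on diet_score: with other inputs at their observed values, recovery_index = -5*diet_score + 19. Solving for -11 gives diet_score = 6, within [1, 9].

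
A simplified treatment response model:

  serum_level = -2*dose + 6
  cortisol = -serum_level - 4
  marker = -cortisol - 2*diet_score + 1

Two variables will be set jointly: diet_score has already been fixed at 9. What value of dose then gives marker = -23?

With diet_score held at 9:
Substituting into the cortisol equation gives cortisol = 2*dose - 10.
Substituting into the marker equation gives marker = -2*dose - 7.
Solve -2*dose - 7 = -23: dose = (-23 + 7) / -2 = 8.

dose = 8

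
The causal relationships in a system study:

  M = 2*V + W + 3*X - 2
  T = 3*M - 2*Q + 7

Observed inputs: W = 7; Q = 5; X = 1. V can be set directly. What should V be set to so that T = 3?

Substituting into the M equation gives M = 2*V + 8.
This gives T = 6*V + 21.
Solve 6*V + 21 = 3: V = (3 - 21) / 6 = -3.

V = -3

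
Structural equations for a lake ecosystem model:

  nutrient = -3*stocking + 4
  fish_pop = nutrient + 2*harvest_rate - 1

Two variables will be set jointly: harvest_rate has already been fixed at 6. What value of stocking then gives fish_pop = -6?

With harvest_rate held at 6:
Substituting into the fish_pop equation gives fish_pop = -3*stocking + 15.
Solve -3*stocking + 15 = -6: stocking = (-6 - 15) / -3 = 7.

stocking = 7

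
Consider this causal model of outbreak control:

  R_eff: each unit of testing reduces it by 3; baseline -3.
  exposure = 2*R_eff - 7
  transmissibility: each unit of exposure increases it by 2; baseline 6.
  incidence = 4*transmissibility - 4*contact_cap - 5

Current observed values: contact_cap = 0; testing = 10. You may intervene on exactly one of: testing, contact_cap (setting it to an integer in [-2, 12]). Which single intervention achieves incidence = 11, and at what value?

set testing = -2

Intervening on testing: with other inputs at their observed values, incidence = -48*testing - 85. Solving for 11 gives testing = -2, within [-2, 12].
Intervening on contact_cap: incidence = -4*contact_cap - 565. Reaching 11 requires contact_cap = -144, outside [-2, 12].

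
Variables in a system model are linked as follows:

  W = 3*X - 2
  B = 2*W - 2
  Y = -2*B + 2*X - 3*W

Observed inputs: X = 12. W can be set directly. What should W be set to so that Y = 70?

W = -6

Intervening on W fixes its value directly, overriding its dependence on X.
Substituting into the Y equation gives Y = -7*W + 28.
Solve -7*W + 28 = 70: W = (70 - 28) / -7 = -6.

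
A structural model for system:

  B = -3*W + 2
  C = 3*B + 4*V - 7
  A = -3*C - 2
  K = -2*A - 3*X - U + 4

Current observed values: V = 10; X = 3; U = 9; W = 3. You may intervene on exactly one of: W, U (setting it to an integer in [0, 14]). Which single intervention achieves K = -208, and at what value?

set W = 8

Intervening on W: with other inputs at their observed values, K = -54*W + 224. Solving for -208 gives W = 8, within [0, 14].
Intervening on U: K = -U + 71. Reaching -208 requires U = 279, outside [0, 14].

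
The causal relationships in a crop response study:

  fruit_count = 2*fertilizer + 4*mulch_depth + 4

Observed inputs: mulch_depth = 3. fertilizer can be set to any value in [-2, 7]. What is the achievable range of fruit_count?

12 to 30

Substituting into the fruit_count equation gives fruit_count = 2*fertilizer + 16.
Linear in fertilizer, so extremes are at the endpoints: fertilizer = -2 gives fruit_count = 12; fertilizer = 7 gives fruit_count = 30.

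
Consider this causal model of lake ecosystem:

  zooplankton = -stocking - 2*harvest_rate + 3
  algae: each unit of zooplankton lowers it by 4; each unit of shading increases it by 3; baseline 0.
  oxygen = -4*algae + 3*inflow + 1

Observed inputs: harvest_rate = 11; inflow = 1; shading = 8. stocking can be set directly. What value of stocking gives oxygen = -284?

Substituting into the zooplankton equation gives zooplankton = -stocking - 19.
This gives algae = 4*stocking + 100.
oxygen becomes -16*stocking - 396.
Solve -16*stocking - 396 = -284: stocking = (-284 + 396) / -16 = -7.

stocking = -7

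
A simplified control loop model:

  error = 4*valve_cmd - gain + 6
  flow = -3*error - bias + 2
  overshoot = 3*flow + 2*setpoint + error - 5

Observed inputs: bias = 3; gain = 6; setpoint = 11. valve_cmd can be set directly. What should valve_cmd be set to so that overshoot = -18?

Substituting into the error equation gives error = 4*valve_cmd.
This gives flow = -12*valve_cmd - 1.
Substituting into the overshoot equation gives overshoot = -32*valve_cmd + 14.
Solve -32*valve_cmd + 14 = -18: valve_cmd = (-18 - 14) / -32 = 1.

valve_cmd = 1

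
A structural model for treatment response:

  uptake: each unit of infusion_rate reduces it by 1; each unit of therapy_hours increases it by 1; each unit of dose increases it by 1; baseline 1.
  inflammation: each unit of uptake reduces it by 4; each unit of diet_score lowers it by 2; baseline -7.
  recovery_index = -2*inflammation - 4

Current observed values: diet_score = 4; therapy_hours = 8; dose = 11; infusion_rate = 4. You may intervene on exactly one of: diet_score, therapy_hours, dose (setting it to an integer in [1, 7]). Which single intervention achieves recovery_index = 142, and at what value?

set diet_score = 1

Intervening on diet_score: with other inputs at their observed values, recovery_index = 4*diet_score + 138. Solving for 142 gives diet_score = 1, within [1, 7].
Intervening on therapy_hours: recovery_index = 8*therapy_hours + 90. Reaching 142 requires therapy_hours = 13/2, not an integer.
Intervening on dose: recovery_index = 8*dose + 66. Reaching 142 requires dose = 19/2, not an integer.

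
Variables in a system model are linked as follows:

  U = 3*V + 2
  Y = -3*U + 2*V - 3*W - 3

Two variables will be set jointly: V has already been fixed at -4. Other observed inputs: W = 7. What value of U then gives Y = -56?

U = 8

With V held at -4:
Intervening on U fixes its value directly, overriding its dependence on V.
Substituting into the Y equation gives Y = -3*U - 32.
Solve -3*U - 32 = -56: U = (-56 + 32) / -3 = 8.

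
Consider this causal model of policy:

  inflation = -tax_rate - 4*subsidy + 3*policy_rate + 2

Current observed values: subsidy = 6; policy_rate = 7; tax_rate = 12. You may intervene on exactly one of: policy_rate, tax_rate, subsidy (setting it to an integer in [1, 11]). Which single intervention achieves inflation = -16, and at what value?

set policy_rate = 6

Intervening on policy_rate: with other inputs at their observed values, inflation = 3*policy_rate - 34. Solving for -16 gives policy_rate = 6, within [1, 11].
Intervening on tax_rate: inflation = -tax_rate - 1. Reaching -16 requires tax_rate = 15, outside [1, 11].
Intervening on subsidy: inflation = -4*subsidy + 11. Reaching -16 requires subsidy = 27/4, not an integer.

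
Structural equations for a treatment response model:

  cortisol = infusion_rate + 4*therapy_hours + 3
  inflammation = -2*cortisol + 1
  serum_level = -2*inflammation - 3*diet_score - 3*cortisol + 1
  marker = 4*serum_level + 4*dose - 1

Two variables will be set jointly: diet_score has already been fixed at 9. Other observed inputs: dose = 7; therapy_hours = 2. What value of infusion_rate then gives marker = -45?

infusion_rate = -1

With diet_score held at 9:
Substituting into the cortisol equation gives cortisol = infusion_rate + 11.
Substituting into the inflammation equation gives inflammation = -2*infusion_rate - 21.
serum_level becomes infusion_rate - 17.
So marker = 4*infusion_rate - 41.
Solve 4*infusion_rate - 41 = -45: infusion_rate = (-45 + 41) / 4 = -1.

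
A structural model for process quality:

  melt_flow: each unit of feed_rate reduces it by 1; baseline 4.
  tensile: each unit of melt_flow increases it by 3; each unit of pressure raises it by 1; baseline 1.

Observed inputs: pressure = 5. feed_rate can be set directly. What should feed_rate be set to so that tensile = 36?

Substituting into the tensile equation gives tensile = -3*feed_rate + 18.
Solve -3*feed_rate + 18 = 36: feed_rate = (36 - 18) / -3 = -6.

feed_rate = -6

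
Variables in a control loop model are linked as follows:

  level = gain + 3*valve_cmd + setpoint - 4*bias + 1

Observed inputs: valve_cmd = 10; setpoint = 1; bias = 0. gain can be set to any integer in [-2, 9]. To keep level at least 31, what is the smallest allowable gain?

gain = -1

Substituting into the level equation gives level = gain + 32.
Require gain + 32 ≥ 31, so gain ≥ -1.
The smallest integer in [-2, 9] satisfying this is -1.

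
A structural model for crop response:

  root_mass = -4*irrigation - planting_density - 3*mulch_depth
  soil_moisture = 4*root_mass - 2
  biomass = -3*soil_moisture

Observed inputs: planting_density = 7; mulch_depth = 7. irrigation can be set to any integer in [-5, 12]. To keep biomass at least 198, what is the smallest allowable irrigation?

Substituting into the root_mass equation gives root_mass = -4*irrigation - 28.
Substituting into the soil_moisture equation gives soil_moisture = -16*irrigation - 114.
Substituting into the biomass equation gives biomass = 48*irrigation + 342.
Require 48*irrigation + 342 ≥ 198, so irrigation ≥ -3.
The smallest integer in [-5, 12] satisfying this is -3.

irrigation = -3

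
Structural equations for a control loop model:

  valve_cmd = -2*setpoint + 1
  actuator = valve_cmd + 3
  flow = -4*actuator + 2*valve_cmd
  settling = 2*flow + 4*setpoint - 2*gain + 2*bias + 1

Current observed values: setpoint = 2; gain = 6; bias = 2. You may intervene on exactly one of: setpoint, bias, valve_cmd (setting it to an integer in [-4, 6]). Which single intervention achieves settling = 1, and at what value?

Intervening on setpoint: with other inputs at their observed values, settling = 12*setpoint - 35. Solving for 1 gives setpoint = 3, within [-4, 6].
Intervening on bias: settling = 2*bias - 15. Reaching 1 requires bias = 8, outside [-4, 6].
Intervening on valve_cmd: settling = -4*valve_cmd - 23. Reaching 1 requires valve_cmd = -6, outside [-4, 6].

set setpoint = 3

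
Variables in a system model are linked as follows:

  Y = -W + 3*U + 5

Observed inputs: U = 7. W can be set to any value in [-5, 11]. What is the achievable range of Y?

Substituting into the Y equation gives Y = -W + 26.
Linear in W, so extremes are at the endpoints: W = -5 gives Y = 31; W = 11 gives Y = 15.

15 to 31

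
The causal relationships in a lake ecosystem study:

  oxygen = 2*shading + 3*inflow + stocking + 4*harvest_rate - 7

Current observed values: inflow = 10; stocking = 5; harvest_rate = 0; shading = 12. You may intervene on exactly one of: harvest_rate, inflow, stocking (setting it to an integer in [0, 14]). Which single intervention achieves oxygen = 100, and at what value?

set harvest_rate = 12

Intervening on harvest_rate: with other inputs at their observed values, oxygen = 4*harvest_rate + 52. Solving for 100 gives harvest_rate = 12, within [0, 14].
Intervening on inflow: oxygen = 3*inflow + 22. Reaching 100 requires inflow = 26, outside [0, 14].
Intervening on stocking: oxygen = stocking + 47. Reaching 100 requires stocking = 53, outside [0, 14].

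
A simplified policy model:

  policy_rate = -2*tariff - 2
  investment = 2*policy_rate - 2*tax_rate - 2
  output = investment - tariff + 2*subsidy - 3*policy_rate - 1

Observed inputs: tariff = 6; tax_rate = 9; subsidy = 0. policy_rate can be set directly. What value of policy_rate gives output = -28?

Intervening on policy_rate fixes its value directly, overriding its dependence on tariff.
Substituting into the investment equation gives investment = 2*policy_rate - 20.
This gives output = -policy_rate - 27.
Solve -policy_rate - 27 = -28: policy_rate = (-28 + 27) / -1 = 1.

policy_rate = 1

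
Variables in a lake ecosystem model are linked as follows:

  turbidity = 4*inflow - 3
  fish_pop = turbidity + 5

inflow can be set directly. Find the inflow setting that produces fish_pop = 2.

inflow = 0

Substituting into the fish_pop equation gives fish_pop = 4*inflow + 2.
Solve 4*inflow + 2 = 2: inflow = (2 - 2) / 4 = 0.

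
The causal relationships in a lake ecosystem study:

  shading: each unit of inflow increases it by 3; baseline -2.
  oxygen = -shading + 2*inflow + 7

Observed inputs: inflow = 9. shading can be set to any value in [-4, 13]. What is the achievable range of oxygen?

Intervening on shading fixes its value directly, overriding its dependence on inflow.
Substituting into the oxygen equation gives oxygen = -shading + 25.
Linear in shading, so extremes are at the endpoints: shading = -4 gives oxygen = 29; shading = 13 gives oxygen = 12.

12 to 29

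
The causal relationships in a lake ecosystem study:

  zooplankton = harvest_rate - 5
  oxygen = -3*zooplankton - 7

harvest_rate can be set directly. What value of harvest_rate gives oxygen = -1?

Substituting into the oxygen equation gives oxygen = -3*harvest_rate + 8.
Solve -3*harvest_rate + 8 = -1: harvest_rate = (-1 - 8) / -3 = 3.

harvest_rate = 3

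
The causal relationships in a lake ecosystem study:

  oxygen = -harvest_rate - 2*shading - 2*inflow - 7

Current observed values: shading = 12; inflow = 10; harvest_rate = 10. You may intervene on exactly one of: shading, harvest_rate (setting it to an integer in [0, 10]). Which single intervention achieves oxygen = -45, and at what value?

set shading = 4

Intervening on shading: with other inputs at their observed values, oxygen = -2*shading - 37. Solving for -45 gives shading = 4, within [0, 10].
Intervening on harvest_rate: oxygen = -harvest_rate - 51. Reaching -45 requires harvest_rate = -6, outside [0, 10].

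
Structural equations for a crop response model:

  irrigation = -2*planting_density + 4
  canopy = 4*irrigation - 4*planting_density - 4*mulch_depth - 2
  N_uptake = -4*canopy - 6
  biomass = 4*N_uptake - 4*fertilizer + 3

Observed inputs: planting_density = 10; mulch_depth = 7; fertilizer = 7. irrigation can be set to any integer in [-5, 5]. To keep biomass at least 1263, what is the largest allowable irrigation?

Intervening on irrigation fixes its value directly, overriding its dependence on planting_density.
Substituting into the canopy equation gives canopy = 4*irrigation - 70.
N_uptake becomes -16*irrigation + 274.
Substituting into the biomass equation gives biomass = -64*irrigation + 1071.
Require -64*irrigation + 1071 ≥ 1263, so irrigation ≤ -3.
The largest integer in [-5, 5] satisfying this is -3.

irrigation = -3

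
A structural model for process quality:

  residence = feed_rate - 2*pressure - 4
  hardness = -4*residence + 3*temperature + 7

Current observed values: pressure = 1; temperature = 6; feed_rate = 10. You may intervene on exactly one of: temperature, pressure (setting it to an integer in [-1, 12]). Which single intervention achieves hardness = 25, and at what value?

Intervening on temperature: hardness = 3*temperature - 9. Reaching 25 requires temperature = 34/3, not an integer.
Intervening on pressure: with other inputs at their observed values, hardness = 8*pressure + 1. Solving for 25 gives pressure = 3, within [-1, 12].

set pressure = 3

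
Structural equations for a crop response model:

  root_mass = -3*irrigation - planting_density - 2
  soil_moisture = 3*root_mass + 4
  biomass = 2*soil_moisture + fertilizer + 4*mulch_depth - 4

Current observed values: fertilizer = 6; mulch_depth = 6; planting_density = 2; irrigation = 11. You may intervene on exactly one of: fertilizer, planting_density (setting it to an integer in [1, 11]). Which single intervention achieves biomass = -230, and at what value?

Intervening on fertilizer: biomass = fertilizer - 194. Reaching -230 requires fertilizer = -36, outside [1, 11].
Intervening on planting_density: with other inputs at their observed values, biomass = -6*planting_density - 176. Solving for -230 gives planting_density = 9, within [1, 11].

set planting_density = 9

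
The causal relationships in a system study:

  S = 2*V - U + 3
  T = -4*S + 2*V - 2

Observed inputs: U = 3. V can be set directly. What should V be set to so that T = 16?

Substituting into the S equation gives S = 2*V.
Substituting into the T equation gives T = -6*V - 2.
Solve -6*V - 2 = 16: V = (16 + 2) / -6 = -3.

V = -3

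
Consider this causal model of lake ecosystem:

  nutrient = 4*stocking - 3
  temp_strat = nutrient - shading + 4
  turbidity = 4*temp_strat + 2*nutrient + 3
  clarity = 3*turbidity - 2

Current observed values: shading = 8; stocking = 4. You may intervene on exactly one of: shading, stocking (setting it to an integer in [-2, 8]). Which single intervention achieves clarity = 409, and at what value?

Intervening on shading: clarity = -12*shading + 289. Reaching 409 requires shading = -10, outside [-2, 8].
Intervening on stocking: with other inputs at their observed values, clarity = 72*stocking - 95. Solving for 409 gives stocking = 7, within [-2, 8].

set stocking = 7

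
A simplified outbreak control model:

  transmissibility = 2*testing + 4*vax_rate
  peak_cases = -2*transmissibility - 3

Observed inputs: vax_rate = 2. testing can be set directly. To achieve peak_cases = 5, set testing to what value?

testing = -6

Substituting into the transmissibility equation gives transmissibility = 2*testing + 8.
peak_cases becomes -4*testing - 19.
Solve -4*testing - 19 = 5: testing = (5 + 19) / -4 = -6.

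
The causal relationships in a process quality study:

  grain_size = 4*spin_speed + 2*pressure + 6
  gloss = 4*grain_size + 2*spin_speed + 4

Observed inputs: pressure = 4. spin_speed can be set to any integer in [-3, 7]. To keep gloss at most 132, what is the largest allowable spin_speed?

Substituting into the grain_size equation gives grain_size = 4*spin_speed + 14.
So gloss = 18*spin_speed + 60.
Require 18*spin_speed + 60 ≤ 132, so spin_speed ≤ 4.
The largest integer in [-3, 7] satisfying this is 4.

spin_speed = 4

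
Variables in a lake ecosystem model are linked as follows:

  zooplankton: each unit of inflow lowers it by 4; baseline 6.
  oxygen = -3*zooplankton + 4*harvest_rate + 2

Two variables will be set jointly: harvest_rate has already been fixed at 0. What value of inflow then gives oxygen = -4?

With harvest_rate held at 0:
Substituting into the oxygen equation gives oxygen = 12*inflow - 16.
Solve 12*inflow - 16 = -4: inflow = (-4 + 16) / 12 = 1.

inflow = 1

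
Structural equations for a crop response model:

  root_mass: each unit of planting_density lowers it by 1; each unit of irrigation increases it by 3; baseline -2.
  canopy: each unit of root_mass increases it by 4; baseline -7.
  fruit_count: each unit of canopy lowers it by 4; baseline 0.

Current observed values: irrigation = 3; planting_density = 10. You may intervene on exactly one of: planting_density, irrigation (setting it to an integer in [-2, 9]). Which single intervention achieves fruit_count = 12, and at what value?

Intervening on planting_density: with other inputs at their observed values, fruit_count = 16*planting_density - 84. Solving for 12 gives planting_density = 6, within [-2, 9].
Intervening on irrigation: fruit_count = -48*irrigation + 220. Reaching 12 requires irrigation = 13/3, not an integer.

set planting_density = 6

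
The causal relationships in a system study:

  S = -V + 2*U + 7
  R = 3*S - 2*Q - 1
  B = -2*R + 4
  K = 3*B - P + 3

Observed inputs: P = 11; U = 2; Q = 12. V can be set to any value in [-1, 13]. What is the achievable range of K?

Substituting into the S equation gives S = -V + 11.
Substituting into the R equation gives R = -3*V + 8.
So B = 6*V - 12.
Substituting into the K equation gives K = 18*V - 44.
Linear in V, so extremes are at the endpoints: V = -1 gives K = -62; V = 13 gives K = 190.

-62 to 190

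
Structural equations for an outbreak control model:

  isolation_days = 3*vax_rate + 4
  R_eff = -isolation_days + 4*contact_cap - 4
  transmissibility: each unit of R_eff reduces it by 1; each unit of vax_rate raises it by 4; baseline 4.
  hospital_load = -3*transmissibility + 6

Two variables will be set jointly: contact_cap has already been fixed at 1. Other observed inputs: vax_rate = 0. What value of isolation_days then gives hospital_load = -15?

With contact_cap held at 1:
Intervening on isolation_days fixes its value directly, overriding its dependence on vax_rate.
Substituting into the R_eff equation gives R_eff = -isolation_days.
Substituting into the transmissibility equation gives transmissibility = isolation_days + 4.
hospital_load becomes -3*isolation_days - 6.
Solve -3*isolation_days - 6 = -15: isolation_days = (-15 + 6) / -3 = 3.

isolation_days = 3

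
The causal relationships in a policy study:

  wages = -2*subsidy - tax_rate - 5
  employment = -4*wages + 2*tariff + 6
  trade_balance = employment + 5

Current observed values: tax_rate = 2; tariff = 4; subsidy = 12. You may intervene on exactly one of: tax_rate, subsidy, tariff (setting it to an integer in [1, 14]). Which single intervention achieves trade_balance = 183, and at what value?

set tax_rate = 12

Intervening on tax_rate: with other inputs at their observed values, trade_balance = 4*tax_rate + 135. Solving for 183 gives tax_rate = 12, within [1, 14].
Intervening on subsidy: trade_balance = 8*subsidy + 47. Reaching 183 requires subsidy = 17, outside [1, 14].
Intervening on tariff: trade_balance = 2*tariff + 135. Reaching 183 requires tariff = 24, outside [1, 14].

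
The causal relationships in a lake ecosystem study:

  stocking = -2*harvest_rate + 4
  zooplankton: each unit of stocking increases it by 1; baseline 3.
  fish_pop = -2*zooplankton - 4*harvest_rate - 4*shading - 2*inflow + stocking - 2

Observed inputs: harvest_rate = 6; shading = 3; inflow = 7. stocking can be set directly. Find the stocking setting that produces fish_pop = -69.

Intervening on stocking fixes its value directly, overriding its dependence on harvest_rate.
Substituting into the fish_pop equation gives fish_pop = -stocking - 58.
Solve -stocking - 58 = -69: stocking = (-69 + 58) / -1 = 11.

stocking = 11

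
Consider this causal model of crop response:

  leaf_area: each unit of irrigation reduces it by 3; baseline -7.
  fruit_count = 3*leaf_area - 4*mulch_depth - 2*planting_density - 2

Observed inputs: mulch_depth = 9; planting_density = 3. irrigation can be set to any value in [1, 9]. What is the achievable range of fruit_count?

-146 to -74

Substituting into the fruit_count equation gives fruit_count = -9*irrigation - 65.
Linear in irrigation, so extremes are at the endpoints: irrigation = 1 gives fruit_count = -74; irrigation = 9 gives fruit_count = -146.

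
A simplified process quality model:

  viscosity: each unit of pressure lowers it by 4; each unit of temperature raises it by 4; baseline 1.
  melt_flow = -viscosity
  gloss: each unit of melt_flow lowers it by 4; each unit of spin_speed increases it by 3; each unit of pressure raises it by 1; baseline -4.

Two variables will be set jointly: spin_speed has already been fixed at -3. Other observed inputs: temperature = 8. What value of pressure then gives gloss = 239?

With spin_speed held at -3:
Substituting into the viscosity equation gives viscosity = -4*pressure + 33.
Substituting into the melt_flow equation gives melt_flow = 4*pressure - 33.
gloss becomes -15*pressure + 119.
Solve -15*pressure + 119 = 239: pressure = (239 - 119) / -15 = -8.

pressure = -8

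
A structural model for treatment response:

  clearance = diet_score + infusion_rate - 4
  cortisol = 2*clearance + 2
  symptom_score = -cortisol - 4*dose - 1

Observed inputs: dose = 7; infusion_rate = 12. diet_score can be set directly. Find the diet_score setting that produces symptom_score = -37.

diet_score = -5

Substituting into the clearance equation gives clearance = diet_score + 8.
cortisol becomes 2*diet_score + 18.
This gives symptom_score = -2*diet_score - 47.
Solve -2*diet_score - 47 = -37: diet_score = (-37 + 47) / -2 = -5.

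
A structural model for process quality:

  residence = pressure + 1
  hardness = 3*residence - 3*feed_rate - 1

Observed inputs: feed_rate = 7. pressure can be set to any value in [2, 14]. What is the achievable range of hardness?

Substituting into the hardness equation gives hardness = 3*pressure - 19.
Linear in pressure, so extremes are at the endpoints: pressure = 2 gives hardness = -13; pressure = 14 gives hardness = 23.

-13 to 23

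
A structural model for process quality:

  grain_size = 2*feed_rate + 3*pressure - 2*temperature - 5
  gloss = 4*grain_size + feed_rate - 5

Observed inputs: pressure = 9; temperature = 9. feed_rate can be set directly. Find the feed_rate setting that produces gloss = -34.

Substituting into the grain_size equation gives grain_size = 2*feed_rate + 4.
Substituting into the gloss equation gives gloss = 9*feed_rate + 11.
Solve 9*feed_rate + 11 = -34: feed_rate = (-34 - 11) / 9 = -5.

feed_rate = -5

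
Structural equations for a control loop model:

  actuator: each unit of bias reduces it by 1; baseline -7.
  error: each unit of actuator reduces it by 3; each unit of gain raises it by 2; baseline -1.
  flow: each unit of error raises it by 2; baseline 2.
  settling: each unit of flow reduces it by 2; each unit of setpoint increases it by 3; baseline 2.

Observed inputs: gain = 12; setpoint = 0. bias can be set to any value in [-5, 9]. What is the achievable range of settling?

-286 to -118

Substituting into the error equation gives error = 3*bias + 44.
Substituting into the flow equation gives flow = 6*bias + 90.
Substituting into the settling equation gives settling = -12*bias - 178.
Linear in bias, so extremes are at the endpoints: bias = -5 gives settling = -118; bias = 9 gives settling = -286.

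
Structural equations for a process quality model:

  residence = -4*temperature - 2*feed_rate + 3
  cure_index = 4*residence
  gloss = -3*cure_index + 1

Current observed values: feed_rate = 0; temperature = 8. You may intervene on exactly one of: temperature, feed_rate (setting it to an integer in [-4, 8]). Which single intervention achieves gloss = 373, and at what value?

set feed_rate = 1

Intervening on temperature: gloss = 48*temperature - 35. Reaching 373 requires temperature = 17/2, not an integer.
Intervening on feed_rate: with other inputs at their observed values, gloss = 24*feed_rate + 349. Solving for 373 gives feed_rate = 1, within [-4, 8].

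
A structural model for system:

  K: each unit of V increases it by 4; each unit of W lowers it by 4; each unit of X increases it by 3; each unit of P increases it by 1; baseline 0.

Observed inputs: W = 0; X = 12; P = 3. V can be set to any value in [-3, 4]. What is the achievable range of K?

27 to 55

Substituting into the K equation gives K = 4*V + 39.
Linear in V, so extremes are at the endpoints: V = -3 gives K = 27; V = 4 gives K = 55.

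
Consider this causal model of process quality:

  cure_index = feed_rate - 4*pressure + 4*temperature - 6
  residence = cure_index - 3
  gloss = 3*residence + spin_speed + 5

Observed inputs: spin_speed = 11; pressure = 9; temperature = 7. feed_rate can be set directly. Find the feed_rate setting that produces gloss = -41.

feed_rate = -2

Substituting into the cure_index equation gives cure_index = feed_rate - 14.
Substituting into the residence equation gives residence = feed_rate - 17.
Substituting into the gloss equation gives gloss = 3*feed_rate - 35.
Solve 3*feed_rate - 35 = -41: feed_rate = (-41 + 35) / 3 = -2.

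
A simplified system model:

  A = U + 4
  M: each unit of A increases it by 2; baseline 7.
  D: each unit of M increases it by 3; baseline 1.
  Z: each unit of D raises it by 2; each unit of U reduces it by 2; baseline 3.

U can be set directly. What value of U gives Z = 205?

Substituting into the M equation gives M = 2*U + 15.
So D = 6*U + 46.
Substituting into the Z equation gives Z = 10*U + 95.
Solve 10*U + 95 = 205: U = (205 - 95) / 10 = 11.

U = 11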